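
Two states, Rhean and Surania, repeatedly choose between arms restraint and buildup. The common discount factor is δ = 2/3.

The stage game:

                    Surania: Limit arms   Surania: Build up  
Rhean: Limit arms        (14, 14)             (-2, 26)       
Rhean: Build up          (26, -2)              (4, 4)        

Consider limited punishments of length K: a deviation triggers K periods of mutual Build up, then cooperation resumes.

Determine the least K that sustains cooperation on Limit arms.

Need Σ_{k=1}^{K} δ^k ≥ (26−14)/(14−4) = 1.2000 at δ = 2/3.
At K = 2 the sum is 1.1111 < 1.2000; at K = 3 it is 1.4074 ≥ 1.2000.
So the minimum punishment length is K = 3.

3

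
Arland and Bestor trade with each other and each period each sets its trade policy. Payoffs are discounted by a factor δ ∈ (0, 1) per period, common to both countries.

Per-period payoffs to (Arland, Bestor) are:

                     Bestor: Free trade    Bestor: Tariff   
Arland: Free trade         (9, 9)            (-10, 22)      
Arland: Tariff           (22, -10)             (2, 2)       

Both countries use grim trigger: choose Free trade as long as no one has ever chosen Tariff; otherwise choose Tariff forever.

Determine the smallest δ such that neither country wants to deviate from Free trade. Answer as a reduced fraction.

One-period gain from deviating is 22 − 9 = 13. The loss is 9 − 2 = 7 in every subsequent period, with present value 7·δ/(1−δ).
Deviation is unprofitable when 7·δ/(1−δ) ≥ 13, i.e. δ/(1−δ) ≥ 13/7.
Equivalently δ ≥ 13/(13+7) = 13/20.

13/20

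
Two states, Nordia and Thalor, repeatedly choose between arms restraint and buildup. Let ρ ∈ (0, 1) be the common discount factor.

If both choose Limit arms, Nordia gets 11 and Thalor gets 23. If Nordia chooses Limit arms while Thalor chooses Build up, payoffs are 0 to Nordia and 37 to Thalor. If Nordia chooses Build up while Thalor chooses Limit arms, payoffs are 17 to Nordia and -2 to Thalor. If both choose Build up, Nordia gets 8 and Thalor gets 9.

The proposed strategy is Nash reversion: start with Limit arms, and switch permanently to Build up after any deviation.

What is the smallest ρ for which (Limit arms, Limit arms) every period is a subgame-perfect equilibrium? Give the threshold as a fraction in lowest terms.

Nordia's threshold: (17−11)/(17−8) = 2/3.
Thalor's threshold: (37−23)/(37−9) = 1/2.
2/3 > 1/2, so Nordia binds and ρ* = 2/3.

2/3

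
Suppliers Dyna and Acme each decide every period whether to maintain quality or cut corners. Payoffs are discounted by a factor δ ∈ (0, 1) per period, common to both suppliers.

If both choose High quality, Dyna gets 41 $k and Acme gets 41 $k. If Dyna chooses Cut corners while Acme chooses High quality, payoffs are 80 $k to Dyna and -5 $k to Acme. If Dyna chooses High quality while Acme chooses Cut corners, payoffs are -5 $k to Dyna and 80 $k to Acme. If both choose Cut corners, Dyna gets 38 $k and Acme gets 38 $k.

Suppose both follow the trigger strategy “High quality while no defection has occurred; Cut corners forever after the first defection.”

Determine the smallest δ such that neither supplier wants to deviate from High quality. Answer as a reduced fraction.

13/14

Under grim trigger the critical discount factor is (T−C)/(T−P) with T = 80, C = 41, P = 38.
δ* = (80−41)/(80−38) = 39/42 = 13/14.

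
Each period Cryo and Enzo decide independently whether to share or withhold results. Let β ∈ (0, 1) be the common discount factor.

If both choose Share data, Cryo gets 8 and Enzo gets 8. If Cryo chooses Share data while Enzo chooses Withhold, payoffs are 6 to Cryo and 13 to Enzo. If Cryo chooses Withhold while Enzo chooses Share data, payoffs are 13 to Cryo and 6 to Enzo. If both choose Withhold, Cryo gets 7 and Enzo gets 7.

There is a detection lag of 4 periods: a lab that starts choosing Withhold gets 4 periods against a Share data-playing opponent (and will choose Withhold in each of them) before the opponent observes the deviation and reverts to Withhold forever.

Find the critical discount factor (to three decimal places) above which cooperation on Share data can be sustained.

The best deviation is to choose Withhold for all 4 undetected periods, earning 13 each, then 7 forever once detected.
Deviation value: 13(1−β^4)/(1−β) + 7β^4/(1−β); cooperation value: 8/(1−β).
IC: 8 ≥ 13(1−β^4) + 7β^4 = 13 − 6β^4.
So β^4 ≥ 5/6, giving β ≥ (5/6)^(1/4) ≈ 0.955.

0.955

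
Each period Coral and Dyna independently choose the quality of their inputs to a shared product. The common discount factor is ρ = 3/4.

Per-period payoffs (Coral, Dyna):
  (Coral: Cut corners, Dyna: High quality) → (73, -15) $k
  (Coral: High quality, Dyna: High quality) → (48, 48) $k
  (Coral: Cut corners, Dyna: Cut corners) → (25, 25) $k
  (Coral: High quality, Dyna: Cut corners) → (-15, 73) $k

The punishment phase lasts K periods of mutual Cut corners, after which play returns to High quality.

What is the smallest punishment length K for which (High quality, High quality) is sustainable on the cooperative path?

Need Σ_{k=1}^{K} ρ^k ≥ (73−48)/(48−25) = 1.0870 at ρ = 3/4.
At K = 1 the sum is 0.7500 < 1.0870; at K = 2 it is 1.3125 ≥ 1.0870.
So the minimum punishment length is K = 2.

2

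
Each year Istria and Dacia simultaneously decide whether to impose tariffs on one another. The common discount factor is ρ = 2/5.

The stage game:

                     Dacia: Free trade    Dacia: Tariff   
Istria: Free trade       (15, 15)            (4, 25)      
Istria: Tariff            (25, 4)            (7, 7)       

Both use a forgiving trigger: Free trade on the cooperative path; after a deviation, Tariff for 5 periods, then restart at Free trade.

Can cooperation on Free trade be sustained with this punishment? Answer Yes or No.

A one-shot deviation gives 25 now, then 7 for 5 periods, then back to 15.
Gain from deviating: (25−15) today; loss: (15−7) in each of the next 5 periods.
No-deviation condition: (15−7)(ρ+…+ρ^5) ≥ 25−15, i.e. ρ+…+ρ^5 ≥ 5/4.
At ρ = 2/5: ρ+…+ρ^5 = 0.6598 < 1.2500.
So cooperation is not sustainable.

No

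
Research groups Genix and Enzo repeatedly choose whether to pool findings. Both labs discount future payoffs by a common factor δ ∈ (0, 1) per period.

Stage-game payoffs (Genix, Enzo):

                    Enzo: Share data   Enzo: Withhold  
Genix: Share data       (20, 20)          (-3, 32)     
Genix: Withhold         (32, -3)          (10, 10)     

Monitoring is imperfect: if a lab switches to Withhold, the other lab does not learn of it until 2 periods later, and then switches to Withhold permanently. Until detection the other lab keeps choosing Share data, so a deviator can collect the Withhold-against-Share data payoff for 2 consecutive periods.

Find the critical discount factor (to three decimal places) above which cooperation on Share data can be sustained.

0.739

The best deviation is to choose Withhold for all 2 undetected periods, earning 32 each, then 10 forever once detected.
Deviation value: 32(1−δ^2)/(1−δ) + 10δ^2/(1−δ); cooperation value: 20/(1−δ).
IC: 20 ≥ 32(1−δ^2) + 10δ^2 = 32 − 22δ^2.
So δ^2 ≥ 12/22 = 6/11, giving δ ≥ (6/11)^(1/2) ≈ 0.739.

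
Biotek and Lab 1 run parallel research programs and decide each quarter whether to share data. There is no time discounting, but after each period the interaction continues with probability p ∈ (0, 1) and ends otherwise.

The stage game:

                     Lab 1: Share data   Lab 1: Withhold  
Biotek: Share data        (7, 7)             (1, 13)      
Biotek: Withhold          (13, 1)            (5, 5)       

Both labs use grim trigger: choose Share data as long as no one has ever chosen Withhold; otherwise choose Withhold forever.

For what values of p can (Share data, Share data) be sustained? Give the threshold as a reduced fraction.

Expected cooperation value is 7 + p·7 + p²·7 + … = 7/(1−p); deviation gives 13 + p·5/(1−p).
7 ≥ 13(1−p) + 5p ⇒ 8p ≥ 6 ⇒ p ≥ 6/8 = 3/4.

3/4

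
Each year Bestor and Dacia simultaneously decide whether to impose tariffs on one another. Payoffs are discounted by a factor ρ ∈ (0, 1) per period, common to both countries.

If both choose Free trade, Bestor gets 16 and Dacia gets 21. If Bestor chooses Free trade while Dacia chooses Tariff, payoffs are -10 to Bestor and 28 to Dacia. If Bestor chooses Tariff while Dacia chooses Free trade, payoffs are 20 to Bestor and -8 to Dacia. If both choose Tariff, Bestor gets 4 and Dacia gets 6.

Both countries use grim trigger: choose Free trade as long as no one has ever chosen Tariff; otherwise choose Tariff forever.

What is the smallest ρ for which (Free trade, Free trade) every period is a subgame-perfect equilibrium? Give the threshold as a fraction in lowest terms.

7/22

For Bestor: deviation gain 20−16 = 4, per-period punishment loss 16−4 = 12. IC gives ρ ≥ 4/16 = 1/4.
For Dacia: gain 7, loss 15 per period, so ρ ≥ 7/22.
The tighter constraint is Dacia's, so cooperation needs ρ ≥ 7/22.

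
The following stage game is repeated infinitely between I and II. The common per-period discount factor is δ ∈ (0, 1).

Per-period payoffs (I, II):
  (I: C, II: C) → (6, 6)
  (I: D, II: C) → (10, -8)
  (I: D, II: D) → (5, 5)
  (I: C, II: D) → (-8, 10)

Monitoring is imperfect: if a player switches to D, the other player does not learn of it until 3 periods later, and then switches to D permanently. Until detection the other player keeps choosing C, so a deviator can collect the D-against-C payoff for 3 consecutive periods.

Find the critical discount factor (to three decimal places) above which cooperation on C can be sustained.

The best deviation is to choose D for all 3 undetected periods, earning 10 each, then 5 forever once detected.
Deviation value: 10(1−δ^3)/(1−δ) + 5δ^3/(1−δ); cooperation value: 6/(1−δ).
IC: 6 ≥ 10(1−δ^3) + 5δ^3 = 10 − 5δ^3.
So δ^3 ≥ 4/5, giving δ ≥ (4/5)^(1/3) ≈ 0.928.

0.928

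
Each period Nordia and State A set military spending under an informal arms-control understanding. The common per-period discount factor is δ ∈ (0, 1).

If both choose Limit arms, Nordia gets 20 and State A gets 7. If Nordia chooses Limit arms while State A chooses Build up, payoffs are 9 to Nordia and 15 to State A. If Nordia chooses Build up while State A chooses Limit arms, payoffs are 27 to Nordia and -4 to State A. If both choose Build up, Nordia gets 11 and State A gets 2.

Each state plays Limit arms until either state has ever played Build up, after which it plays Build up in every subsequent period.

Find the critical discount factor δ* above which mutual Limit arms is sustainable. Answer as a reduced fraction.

8/13

Nordia's threshold: (27−20)/(27−11) = 7/16.
State A's threshold: (15−7)/(15−2) = 8/13.
7/16 < 8/13, so State A binds and δ* = 8/13.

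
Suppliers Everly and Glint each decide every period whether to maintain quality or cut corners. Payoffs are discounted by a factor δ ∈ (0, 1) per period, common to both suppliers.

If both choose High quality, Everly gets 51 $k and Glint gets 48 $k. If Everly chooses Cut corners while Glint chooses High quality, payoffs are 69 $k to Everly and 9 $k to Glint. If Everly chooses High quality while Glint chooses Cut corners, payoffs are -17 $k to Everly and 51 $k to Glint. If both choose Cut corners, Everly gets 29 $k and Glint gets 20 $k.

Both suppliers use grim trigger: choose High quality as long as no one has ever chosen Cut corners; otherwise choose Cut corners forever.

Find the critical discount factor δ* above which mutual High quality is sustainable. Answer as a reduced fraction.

9/20

Everly: cooperation gives 51 each period; deviation gives 69 once then 29 forever.
  51/(1−δ) ≥ 69 + 29δ/(1−δ) ⇒ δ ≥ 18/40 = 9/20.
Glint: cooperation gives 48 each period; deviation gives 51 once then 20 forever.
  δ ≥ 3/31.
Both must hold, so the binding constraint is Everly's: δ ≥ 9/20.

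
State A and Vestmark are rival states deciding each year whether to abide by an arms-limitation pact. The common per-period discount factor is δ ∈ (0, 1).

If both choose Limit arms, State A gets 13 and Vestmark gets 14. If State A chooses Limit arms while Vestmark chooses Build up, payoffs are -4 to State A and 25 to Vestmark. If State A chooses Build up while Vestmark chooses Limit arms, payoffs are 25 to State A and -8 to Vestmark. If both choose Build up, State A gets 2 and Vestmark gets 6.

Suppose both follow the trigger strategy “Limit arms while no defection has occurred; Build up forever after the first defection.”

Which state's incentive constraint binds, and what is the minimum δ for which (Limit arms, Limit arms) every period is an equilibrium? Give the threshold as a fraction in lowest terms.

For State A: deviation gain 25−13 = 12, per-period punishment loss 13−2 = 11. IC gives δ ≥ 12/23.
For Vestmark: gain 11, loss 8 per period, so δ ≥ 11/19.
The tighter constraint is Vestmark's, so cooperation needs δ ≥ 11/19.

Vestmark; δ ≥ 11/19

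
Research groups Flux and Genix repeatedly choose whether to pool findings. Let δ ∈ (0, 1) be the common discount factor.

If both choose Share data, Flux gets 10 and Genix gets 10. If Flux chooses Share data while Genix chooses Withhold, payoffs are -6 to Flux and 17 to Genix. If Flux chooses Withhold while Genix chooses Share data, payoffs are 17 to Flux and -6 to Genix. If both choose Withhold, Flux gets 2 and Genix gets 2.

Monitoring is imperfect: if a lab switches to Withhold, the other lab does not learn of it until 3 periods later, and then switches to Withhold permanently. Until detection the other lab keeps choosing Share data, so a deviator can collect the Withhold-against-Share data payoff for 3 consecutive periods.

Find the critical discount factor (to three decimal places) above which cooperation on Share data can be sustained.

A deviator earns 17 for 3 periods, then 2 forever; cooperating earns 10 forever. Multiplying the IC by (1−δ):
10 ≥ 17(1−δ^3) + 2δ^3, so 15·δ^3 ≥ 7 and δ^3 ≥ 7/15.
δ ≥ (7/15)^(1/3) ≈ 0.776.

0.776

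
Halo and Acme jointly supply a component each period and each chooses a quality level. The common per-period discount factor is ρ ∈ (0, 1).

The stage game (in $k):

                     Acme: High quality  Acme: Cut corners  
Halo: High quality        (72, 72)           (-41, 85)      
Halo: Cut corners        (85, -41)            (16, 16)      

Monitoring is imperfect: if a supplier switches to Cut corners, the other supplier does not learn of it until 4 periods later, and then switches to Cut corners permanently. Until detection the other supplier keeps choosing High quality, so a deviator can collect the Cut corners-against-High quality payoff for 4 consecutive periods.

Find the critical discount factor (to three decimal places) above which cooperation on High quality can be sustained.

0.659

A deviator earns 85 for 4 periods, then 16 forever; cooperating earns 72 forever. Multiplying the IC by (1−ρ):
72 ≥ 85(1−ρ^4) + 16ρ^4, so 69·ρ^4 ≥ 13 and ρ^4 ≥ 13/69.
ρ ≥ (13/69)^(1/4) ≈ 0.659.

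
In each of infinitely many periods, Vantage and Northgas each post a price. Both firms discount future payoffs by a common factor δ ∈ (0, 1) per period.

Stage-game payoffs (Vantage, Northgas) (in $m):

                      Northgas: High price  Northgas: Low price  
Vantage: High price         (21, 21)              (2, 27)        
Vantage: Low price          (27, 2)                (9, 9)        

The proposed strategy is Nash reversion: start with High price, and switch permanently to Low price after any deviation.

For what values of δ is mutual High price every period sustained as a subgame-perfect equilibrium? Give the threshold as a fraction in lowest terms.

Under grim trigger the critical discount factor is (T−C)/(T−P) with T = 27, C = 21, P = 9.
δ* = (27−21)/(27−9) = 6/18 = 1/3.

1/3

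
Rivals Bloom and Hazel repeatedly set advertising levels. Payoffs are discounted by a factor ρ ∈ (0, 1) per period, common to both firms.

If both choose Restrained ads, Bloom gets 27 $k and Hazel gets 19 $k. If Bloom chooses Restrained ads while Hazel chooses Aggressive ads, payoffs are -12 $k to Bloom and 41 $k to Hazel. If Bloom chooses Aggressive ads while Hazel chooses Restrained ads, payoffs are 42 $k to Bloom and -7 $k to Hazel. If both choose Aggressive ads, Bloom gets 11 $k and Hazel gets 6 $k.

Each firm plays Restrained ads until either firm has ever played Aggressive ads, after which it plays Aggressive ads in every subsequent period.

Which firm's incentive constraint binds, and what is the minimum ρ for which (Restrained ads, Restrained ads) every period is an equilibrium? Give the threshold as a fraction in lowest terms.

For Bloom: deviation gain 42−27 = 15, per-period punishment loss 27−11 = 16. IC gives ρ ≥ 15/31.
For Hazel: gain 22, loss 13 per period, so ρ ≥ 22/35.
The tighter constraint is Hazel's, so cooperation needs ρ ≥ 22/35.

Hazel; ρ ≥ 22/35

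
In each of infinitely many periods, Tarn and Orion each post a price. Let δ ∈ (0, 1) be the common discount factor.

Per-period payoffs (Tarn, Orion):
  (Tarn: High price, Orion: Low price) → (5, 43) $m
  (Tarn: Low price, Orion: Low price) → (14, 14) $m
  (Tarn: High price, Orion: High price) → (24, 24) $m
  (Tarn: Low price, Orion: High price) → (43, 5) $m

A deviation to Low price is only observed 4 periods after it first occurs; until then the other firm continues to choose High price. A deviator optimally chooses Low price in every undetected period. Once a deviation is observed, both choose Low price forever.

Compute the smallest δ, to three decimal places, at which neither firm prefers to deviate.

0.900

The best deviation is to choose Low price for all 4 undetected periods, earning 43 each, then 14 forever once detected.
Deviation value: 43(1−δ^4)/(1−δ) + 14δ^4/(1−δ); cooperation value: 24/(1−δ).
IC: 24 ≥ 43(1−δ^4) + 14δ^4 = 43 − 29δ^4.
So δ^4 ≥ 19/29, giving δ ≥ (19/29)^(1/4) ≈ 0.900.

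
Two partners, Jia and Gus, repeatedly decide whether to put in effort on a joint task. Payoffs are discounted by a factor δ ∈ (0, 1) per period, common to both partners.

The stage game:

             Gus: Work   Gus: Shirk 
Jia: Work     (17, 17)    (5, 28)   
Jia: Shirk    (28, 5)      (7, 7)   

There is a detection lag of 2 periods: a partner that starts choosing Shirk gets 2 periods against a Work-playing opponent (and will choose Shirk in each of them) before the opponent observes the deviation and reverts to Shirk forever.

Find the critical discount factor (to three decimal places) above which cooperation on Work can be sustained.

The best deviation is to choose Shirk for all 2 undetected periods, earning 28 each, then 7 forever once detected.
Deviation value: 28(1−δ^2)/(1−δ) + 7δ^2/(1−δ); cooperation value: 17/(1−δ).
IC: 17 ≥ 28(1−δ^2) + 7δ^2 = 28 − 21δ^2.
So δ^2 ≥ 11/21, giving δ ≥ (11/21)^(1/2) ≈ 0.724.

0.724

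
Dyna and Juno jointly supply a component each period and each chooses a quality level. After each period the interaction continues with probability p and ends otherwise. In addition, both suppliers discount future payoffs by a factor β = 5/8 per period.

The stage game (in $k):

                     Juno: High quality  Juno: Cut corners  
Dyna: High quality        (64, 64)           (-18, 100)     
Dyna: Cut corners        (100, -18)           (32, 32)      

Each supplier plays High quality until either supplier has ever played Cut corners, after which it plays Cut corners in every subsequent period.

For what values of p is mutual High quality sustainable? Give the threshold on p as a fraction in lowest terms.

72/85

Expected continuation weight on next period's payoff is β·p = 5/8·p, which plays the role of the discount factor.
Cooperation requires 5/8·p ≥ (100−64)/(100−32) = 9/17, hence p ≥ 72/85.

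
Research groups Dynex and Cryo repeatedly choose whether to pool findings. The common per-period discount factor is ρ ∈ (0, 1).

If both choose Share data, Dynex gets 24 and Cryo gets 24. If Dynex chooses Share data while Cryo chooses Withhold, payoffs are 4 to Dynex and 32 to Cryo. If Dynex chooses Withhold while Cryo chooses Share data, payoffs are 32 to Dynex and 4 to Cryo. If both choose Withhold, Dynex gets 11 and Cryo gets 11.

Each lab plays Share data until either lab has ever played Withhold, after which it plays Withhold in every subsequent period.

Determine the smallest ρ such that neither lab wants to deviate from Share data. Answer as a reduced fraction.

24/(1−ρ) ≥ 32 + 11ρ/(1−ρ)
24 ≥ 32 − 21ρ
ρ ≥ 8/21.

8/21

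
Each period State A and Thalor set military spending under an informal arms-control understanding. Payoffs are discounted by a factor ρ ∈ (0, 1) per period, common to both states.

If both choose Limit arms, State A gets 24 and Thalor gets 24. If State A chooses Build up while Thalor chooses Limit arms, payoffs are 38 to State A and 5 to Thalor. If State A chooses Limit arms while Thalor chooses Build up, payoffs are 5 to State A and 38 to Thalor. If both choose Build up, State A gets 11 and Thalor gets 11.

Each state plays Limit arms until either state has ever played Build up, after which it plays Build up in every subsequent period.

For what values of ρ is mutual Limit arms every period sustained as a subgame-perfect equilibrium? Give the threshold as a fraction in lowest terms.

14/27

Under grim trigger the critical discount factor is (T−C)/(T−P) with T = 38, C = 24, P = 11.
ρ* = (38−24)/(38−11) = 14/27.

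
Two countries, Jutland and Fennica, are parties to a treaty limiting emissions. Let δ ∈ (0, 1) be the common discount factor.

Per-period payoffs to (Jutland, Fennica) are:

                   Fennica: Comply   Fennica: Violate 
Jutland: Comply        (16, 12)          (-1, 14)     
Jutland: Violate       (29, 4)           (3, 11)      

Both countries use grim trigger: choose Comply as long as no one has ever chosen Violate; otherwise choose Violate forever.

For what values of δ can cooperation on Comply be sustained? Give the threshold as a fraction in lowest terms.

Jutland: cooperation gives 16 each period; deviation gives 29 once then 3 forever.
  16/(1−δ) ≥ 29 + 3δ/(1−δ) ⇒ δ ≥ 13/26 = 1/2.
Fennica: cooperation gives 12 each period; deviation gives 14 once then 11 forever.
  δ ≥ 2/3.
Both must hold, so the binding constraint is Fennica's: δ ≥ 2/3.

2/3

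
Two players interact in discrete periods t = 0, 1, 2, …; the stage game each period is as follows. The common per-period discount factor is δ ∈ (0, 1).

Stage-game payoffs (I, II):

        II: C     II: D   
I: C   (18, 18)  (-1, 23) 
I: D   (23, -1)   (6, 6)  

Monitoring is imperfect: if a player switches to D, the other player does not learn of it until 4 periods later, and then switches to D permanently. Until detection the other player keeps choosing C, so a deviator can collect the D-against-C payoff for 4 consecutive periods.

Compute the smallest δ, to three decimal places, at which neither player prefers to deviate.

Deviating for the 4 undetected periods gains 23−18 = 5 per period over cooperation, then loses 18−6 = 12 per period forever once punishment starts.
Gain: 5(1 + δ + … + δ^3); loss: 12·δ^4/(1−δ).
No profitable deviation ⇔ 5(1−δ^4) ≤ 12·δ^4, i.e. δ^4 ≥ 5/(5+12) = 5/17.
Hence δ ≥ (5/17)^(1/4) ≈ 0.736.

0.736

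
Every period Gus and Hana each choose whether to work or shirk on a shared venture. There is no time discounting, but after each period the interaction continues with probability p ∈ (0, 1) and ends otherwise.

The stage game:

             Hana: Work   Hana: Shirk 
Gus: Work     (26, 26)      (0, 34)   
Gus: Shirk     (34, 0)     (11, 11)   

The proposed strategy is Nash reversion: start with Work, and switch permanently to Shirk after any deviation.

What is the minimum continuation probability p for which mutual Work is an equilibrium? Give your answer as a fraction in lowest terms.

With no time discounting, the continuation probability p plays the role of the discount factor.
Grim-trigger IC: 26/(1−p) ≥ 34 + 11p/(1−p) ⇒ p ≥ (34−26)/(34−11) = 8/23.

8/23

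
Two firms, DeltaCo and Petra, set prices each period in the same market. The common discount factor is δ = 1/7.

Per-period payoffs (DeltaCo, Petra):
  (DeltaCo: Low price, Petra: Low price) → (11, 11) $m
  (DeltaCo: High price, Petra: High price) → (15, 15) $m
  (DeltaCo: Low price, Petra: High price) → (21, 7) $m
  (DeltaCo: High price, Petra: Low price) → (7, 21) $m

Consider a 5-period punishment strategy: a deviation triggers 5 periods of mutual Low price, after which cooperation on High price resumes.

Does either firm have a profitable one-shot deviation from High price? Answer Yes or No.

Yes

Comparing payoff streams over the 6 periods until play realigns: cooperate → 15(1+δ+…+δ^5); deviate → 21 + 11(δ+…+δ^5).
Cooperation is sustained iff (15−11)(δ+…+δ^5) ≥ 21−15.
δ+…+δ^5 = 1/7·(1−(1/7)^5)/(1−1/7) = 0.1667, and (21−15)/(15−11) = 1.5000.
0.1667 < 1.5000, so cooperation is not sustainable.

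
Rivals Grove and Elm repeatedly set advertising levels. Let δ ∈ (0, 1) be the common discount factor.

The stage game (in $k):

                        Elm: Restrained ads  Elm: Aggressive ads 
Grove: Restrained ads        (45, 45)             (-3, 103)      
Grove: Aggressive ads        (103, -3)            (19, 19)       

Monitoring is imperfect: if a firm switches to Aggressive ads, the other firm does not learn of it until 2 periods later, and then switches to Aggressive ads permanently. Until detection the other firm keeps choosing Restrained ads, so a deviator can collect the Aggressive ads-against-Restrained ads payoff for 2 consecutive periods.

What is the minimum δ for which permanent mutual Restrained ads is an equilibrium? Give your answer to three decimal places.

Deviating for the 2 undetected periods gains 103−45 = 58 per period over cooperation, then loses 45−19 = 26 per period forever once punishment starts.
Gain: 58(1 + δ + … + δ^1); loss: 26·δ^2/(1−δ).
No profitable deviation ⇔ 58(1−δ^2) ≤ 26·δ^2, i.e. δ^2 ≥ 58/(58+26) = 29/42.
Hence δ ≥ (29/42)^(1/2) ≈ 0.831.

0.831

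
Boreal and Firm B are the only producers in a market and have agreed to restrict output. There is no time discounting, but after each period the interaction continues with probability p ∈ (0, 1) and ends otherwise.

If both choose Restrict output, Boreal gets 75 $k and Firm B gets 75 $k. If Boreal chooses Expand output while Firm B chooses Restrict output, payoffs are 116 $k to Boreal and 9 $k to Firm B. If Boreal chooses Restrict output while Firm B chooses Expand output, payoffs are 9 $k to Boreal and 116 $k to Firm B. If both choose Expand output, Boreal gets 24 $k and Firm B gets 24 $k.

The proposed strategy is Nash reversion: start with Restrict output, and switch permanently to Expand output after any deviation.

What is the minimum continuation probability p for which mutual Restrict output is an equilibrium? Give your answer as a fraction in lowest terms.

41/92

With no time discounting, the continuation probability p plays the role of the discount factor.
Grim-trigger IC: 75/(1−p) ≥ 116 + 24p/(1−p) ⇒ p ≥ (116−75)/(116−24) = 41/92.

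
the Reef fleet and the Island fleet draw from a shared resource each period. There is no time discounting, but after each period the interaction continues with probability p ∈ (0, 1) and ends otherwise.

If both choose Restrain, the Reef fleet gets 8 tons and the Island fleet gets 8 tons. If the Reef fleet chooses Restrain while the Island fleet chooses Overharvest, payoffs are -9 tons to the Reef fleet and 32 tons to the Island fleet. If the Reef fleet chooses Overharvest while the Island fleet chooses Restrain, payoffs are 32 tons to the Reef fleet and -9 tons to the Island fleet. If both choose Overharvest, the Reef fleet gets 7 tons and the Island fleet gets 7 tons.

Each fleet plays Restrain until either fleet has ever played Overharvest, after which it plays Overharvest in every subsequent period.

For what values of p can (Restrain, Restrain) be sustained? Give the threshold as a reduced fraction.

Expected cooperation value is 8 + p·8 + p²·8 + … = 8/(1−p); deviation gives 32 + p·7/(1−p).
8 ≥ 32(1−p) + 7p ⇒ 25p ≥ 24 ⇒ p ≥ 24/25.

24/25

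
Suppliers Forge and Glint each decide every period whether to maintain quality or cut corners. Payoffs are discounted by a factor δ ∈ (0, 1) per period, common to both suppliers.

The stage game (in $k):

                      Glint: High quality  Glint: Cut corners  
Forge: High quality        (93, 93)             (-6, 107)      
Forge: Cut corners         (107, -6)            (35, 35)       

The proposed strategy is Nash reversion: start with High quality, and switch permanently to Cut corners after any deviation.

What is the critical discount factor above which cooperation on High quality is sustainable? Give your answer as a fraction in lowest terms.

7/36

One-period gain from deviating is 107 − 93 = 14. The loss is 93 − 35 = 58 in every subsequent period, with present value 58·δ/(1−δ).
Deviation is unprofitable when 58·δ/(1−δ) ≥ 14, i.e. δ/(1−δ) ≥ 7/29.
Equivalently δ ≥ 14/(14+58) = 7/36.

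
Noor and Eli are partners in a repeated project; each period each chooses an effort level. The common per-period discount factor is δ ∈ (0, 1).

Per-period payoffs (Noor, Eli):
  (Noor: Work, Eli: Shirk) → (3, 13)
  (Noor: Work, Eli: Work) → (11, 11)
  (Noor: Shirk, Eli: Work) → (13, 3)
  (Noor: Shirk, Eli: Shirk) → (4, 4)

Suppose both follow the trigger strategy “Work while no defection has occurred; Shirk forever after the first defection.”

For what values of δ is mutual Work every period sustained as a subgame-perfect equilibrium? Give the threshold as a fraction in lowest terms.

2/9

Cooperation forever yields 11 each period: 11/(1−δ).
Deviating yields 13 once, then 4 forever: 13 + 4δ/(1−δ).
No profitable deviation requires 11/(1−δ) ≥ 13 + 4δ/(1−δ).
Multiplying by (1−δ): 11 ≥ 13(1−δ) + 4δ = 13 − 9δ.
So 9δ ≥ 2, i.e. δ ≥ 2/9.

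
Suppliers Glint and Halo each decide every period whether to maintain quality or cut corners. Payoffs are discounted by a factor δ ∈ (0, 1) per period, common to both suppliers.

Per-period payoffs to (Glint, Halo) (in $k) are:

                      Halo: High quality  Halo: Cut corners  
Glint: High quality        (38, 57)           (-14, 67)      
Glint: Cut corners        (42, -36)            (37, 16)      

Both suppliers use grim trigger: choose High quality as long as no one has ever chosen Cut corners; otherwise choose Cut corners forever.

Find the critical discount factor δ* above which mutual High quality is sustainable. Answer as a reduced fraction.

4/5

For Glint: deviation gain 42−38 = 4, per-period punishment loss 38−37 = 1. IC gives δ ≥ 4/5.
For Halo: gain 10, loss 41 per period, so δ ≥ 10/51.
The tighter constraint is Glint's, so cooperation needs δ ≥ 4/5.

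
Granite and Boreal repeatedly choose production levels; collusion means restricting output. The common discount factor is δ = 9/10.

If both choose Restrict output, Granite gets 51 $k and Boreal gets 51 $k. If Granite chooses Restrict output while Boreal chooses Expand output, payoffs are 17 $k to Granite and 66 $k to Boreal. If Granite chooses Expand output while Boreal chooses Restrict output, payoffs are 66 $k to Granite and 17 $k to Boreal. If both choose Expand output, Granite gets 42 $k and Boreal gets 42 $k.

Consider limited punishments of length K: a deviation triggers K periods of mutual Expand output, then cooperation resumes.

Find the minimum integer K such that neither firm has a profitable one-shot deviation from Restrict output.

Need Σ_{k=1}^{K} δ^k ≥ (66−51)/(51−42) = 1.6667 at δ = 9/10.
At K = 1 the sum is 0.9000 < 1.6667; at K = 2 it is 1.7100 ≥ 1.6667.
So the minimum punishment length is K = 2.

2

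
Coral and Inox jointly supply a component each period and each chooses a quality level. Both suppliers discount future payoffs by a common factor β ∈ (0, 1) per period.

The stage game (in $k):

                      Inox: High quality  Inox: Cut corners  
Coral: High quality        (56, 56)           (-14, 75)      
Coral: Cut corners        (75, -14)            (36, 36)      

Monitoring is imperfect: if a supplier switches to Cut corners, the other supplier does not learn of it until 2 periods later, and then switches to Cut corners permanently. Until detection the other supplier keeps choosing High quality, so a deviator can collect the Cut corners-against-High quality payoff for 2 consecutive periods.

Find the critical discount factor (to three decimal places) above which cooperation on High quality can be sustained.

Deviating for the 2 undetected periods gains 75−56 = 19 per period over cooperation, then loses 56−36 = 20 per period forever once punishment starts.
Gain: 19(1 + β + … + β^1); loss: 20·β^2/(1−β).
No profitable deviation ⇔ 19(1−β^2) ≤ 20·β^2, i.e. β^2 ≥ 19/(19+20) = 19/39.
Hence β ≥ (19/39)^(1/2) ≈ 0.698.

0.698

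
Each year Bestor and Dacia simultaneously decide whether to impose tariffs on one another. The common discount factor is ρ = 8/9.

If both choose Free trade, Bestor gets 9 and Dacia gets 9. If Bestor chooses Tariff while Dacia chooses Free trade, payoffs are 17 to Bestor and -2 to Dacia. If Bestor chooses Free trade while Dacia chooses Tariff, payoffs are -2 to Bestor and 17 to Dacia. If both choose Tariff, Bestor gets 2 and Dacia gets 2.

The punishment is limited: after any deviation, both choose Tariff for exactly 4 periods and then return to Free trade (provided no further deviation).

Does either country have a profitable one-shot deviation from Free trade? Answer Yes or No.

No

Comparing payoff streams over the 5 periods until play realigns: cooperate → 9(1+ρ+…+ρ^4); deviate → 17 + 2(ρ+…+ρ^4).
Cooperation is sustained iff (9−2)(ρ+…+ρ^4) ≥ 17−9.
ρ+…+ρ^4 = 8/9·(1−(8/9)^4)/(1−8/9) = 3.0056, and (17−9)/(9−2) = 1.1429.
3.0056 ≥ 1.1429, so cooperation is sustainable.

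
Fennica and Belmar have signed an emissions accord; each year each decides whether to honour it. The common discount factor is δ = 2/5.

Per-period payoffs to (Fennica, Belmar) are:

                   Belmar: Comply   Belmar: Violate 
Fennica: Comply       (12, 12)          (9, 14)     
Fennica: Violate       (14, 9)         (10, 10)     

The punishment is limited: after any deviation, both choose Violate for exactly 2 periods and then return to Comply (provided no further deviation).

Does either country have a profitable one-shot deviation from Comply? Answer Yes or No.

Yes

IC: δ+…+δ^2 ≥ (14−12)/(12−10) = 1.
At δ = 2/5: partial sum = 0.5600 < 1.0000. Cooperation not sustainable.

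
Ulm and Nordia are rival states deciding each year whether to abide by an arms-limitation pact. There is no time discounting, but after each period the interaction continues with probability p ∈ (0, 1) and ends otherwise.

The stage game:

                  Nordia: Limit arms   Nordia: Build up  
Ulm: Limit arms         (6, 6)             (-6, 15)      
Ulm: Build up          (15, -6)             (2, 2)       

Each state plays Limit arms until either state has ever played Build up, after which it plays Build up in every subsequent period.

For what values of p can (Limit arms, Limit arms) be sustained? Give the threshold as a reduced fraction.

9/13

Expected cooperation value is 6 + p·6 + p²·6 + … = 6/(1−p); deviation gives 15 + p·2/(1−p).
6 ≥ 15(1−p) + 2p ⇒ 13p ≥ 9 ⇒ p ≥ 9/13.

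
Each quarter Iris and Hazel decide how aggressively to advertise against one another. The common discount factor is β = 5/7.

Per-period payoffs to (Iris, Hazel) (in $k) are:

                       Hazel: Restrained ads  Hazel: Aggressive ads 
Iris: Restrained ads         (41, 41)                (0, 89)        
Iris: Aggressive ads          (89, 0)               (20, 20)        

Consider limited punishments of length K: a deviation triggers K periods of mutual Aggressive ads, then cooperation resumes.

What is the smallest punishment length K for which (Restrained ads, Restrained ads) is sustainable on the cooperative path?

No profitable deviation requires (41−20)(β+…+β^K) ≥ 89−41, i.e. β+…+β^K ≥ 16/7 ≈ 2.2857.
With β = 5/7, the partial sums are K=1: 0.7143, K=2: 1.2245, …, K=6: 2.1680, K=7: 2.2628, K=8: 2.3306.
K = 8 is the first length at which the sum reaches 2.2857.

8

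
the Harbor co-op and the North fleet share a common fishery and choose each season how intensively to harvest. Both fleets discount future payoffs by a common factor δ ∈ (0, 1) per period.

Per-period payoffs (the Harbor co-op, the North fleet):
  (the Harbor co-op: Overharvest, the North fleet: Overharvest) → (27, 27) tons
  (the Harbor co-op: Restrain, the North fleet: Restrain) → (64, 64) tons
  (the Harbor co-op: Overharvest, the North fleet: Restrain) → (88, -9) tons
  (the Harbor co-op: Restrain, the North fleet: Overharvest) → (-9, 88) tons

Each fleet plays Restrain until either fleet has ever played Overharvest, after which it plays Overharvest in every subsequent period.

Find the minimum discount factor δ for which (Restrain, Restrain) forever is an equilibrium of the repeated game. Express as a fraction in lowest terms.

Under grim trigger the critical discount factor is (T−C)/(T−P) with T = 88, C = 64, P = 27.
δ* = (88−64)/(88−27) = 24/61.

24/61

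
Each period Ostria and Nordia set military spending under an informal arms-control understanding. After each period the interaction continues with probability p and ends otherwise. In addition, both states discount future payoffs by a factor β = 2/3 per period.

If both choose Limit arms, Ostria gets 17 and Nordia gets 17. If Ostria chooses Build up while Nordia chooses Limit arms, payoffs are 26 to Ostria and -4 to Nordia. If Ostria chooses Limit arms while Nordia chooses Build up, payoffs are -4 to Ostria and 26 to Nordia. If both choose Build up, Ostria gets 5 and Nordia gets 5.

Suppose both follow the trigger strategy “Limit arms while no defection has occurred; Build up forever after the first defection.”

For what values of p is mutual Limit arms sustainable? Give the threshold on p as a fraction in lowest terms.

9/14

Expected continuation weight on next period's payoff is β·p = 2/3·p, which plays the role of the discount factor.
Cooperation requires 2/3·p ≥ (26−17)/(26−5) = 3/7, hence p ≥ 9/14.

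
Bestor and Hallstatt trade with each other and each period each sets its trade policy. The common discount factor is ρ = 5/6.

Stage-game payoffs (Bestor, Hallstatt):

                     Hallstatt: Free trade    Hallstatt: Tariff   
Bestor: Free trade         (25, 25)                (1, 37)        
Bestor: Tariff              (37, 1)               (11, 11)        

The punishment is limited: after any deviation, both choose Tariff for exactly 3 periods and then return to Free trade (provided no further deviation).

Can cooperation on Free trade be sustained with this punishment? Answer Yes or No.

A one-shot deviation gives 37 now, then 11 for 3 periods, then back to 25.
Gain from deviating: (37−25) today; loss: (25−11) in each of the next 3 periods.
No-deviation condition: (25−11)(ρ+…+ρ^3) ≥ 37−25, i.e. ρ+…+ρ^3 ≥ 6/7.
At ρ = 5/6: ρ+…+ρ^3 = 2.1065 ≥ 0.8571.
So cooperation is sustainable.

Yes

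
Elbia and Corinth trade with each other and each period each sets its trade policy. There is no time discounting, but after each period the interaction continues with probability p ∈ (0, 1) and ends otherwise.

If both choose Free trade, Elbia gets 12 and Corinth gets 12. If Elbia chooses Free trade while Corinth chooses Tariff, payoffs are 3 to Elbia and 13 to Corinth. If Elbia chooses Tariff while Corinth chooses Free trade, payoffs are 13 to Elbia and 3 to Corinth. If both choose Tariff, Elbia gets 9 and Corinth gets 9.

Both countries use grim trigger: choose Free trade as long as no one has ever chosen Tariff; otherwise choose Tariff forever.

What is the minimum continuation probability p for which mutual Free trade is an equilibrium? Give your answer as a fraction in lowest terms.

Expected cooperation value is 12 + p·12 + p²·12 + … = 12/(1−p); deviation gives 13 + p·9/(1−p).
12 ≥ 13(1−p) + 9p ⇒ 4p ≥ 1 ⇒ p ≥ 1/4.

1/4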